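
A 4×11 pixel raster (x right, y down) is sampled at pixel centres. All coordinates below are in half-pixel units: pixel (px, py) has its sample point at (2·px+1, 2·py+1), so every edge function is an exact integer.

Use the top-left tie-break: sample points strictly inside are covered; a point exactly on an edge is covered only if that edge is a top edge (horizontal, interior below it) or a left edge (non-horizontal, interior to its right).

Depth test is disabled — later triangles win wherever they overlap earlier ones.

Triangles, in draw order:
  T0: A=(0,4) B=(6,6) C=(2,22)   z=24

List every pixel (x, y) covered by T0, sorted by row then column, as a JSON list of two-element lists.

T0:
  2·area = 104
  edge (0, 4)→(6, 6): d=(6,2) right/bottom  bias=-1
  edge (6, 6)→(2, 22): d=(-4,16) right/bottom  bias=-1
  edge (2, 22)→(0, 4): d=(-2,-18) top-left  bias=+0
    (0,2)@(1, 5): e=[4,84,16] → #
    (1,2)@(3, 5): e=[0,52,52] → ·  [on edge]
    (0,3)@(1, 7): e=[16,76,12] → #
    (1,3)@(3, 7): e=[12,44,48] → #
    (2,3)@(5, 7): e=[8,12,84] → #
    (3,3)@(7, 7): e=[4,-20,120] → ·
    (0,4)@(1, 9): e=[28,68,8] → #
    (3,4)@(7, 9): e=[16,-28,116] → ·
    (0,5)@(1, 11): e=[40,60,4] → #
    (2,5)@(5, 11): e=[32,-4,76] → ·
    (0,6)@(1, 13): e=[52,52,0] → #  [on edge]
    (2,6)@(5, 13): e=[44,-12,72] → ·
  covered (13 px):
    · · · ·
    · · · ·
    # · · ·
    # # # ·
    # # # ·
    # # · ·
    # # · ·
    · # · ·
    · # · ·
    · · · ·
    · · · ·

Result: [[0,2],[0,3],[1,3],[2,3],[0,4],[1,4],[2,4],[0,5],[1,5],[0,6],[1,6],[1,7],[1,8]]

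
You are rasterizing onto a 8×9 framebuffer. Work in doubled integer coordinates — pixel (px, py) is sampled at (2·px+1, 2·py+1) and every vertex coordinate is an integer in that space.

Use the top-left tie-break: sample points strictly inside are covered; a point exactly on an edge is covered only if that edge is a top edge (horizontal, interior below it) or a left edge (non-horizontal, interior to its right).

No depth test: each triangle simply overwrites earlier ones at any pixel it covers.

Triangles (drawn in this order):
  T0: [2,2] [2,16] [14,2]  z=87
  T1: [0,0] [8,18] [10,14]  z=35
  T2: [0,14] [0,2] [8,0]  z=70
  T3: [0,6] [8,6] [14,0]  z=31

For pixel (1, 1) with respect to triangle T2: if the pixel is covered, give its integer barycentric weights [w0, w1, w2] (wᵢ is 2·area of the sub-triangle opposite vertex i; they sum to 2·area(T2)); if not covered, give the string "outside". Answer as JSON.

T0:
  2·area = 168  (B↔C swapped to make it positive)
  edge (2, 2)→(14, 2): d=(12,0) top-left  bias=+0
  edge (14, 2)→(2, 16): d=(-12,14) right/bottom  bias=-1
  edge (2, 16)→(2, 2): d=(0,-14) top-left  bias=+0
    (1,1)@(3, 3): e=[12,142,14] → █
    (2,1)@(5, 3): e=[12,114,42] → █
    (3,1)@(7, 3): e=[12,86,70] → █
    (4,1)@(9, 3): e=[12,58,98] → █
    (5,1)@(11, 3): e=[12,30,126] → █
    (6,1)@(13, 3): e=[12,2,154] → █
    (7,1)@(15, 3): e=[12,-26,182] → ·
    (1,2)@(3, 5): e=[36,118,14] → █
    (6,2)@(13, 5): e=[36,-22,154] → ·
    (1,3)@(3, 7): e=[60,94,14] → █
    (5,3)@(11, 7): e=[60,-18,126] → ·
    (1,4)@(3, 9): e=[84,70,14] → █
  covered (21 px):
    · · · · · · · ·
    · █ █ █ █ █ █ ·
    · █ █ █ █ █ · ·
    · █ █ █ █ · · ·
    · █ █ █ · · · ·
    · █ █ · · · · ·
    · █ · · · · · ·
    · · · · · · · ·
    · · · · · · · ·
T1:
  2·area = 68  (B↔C swapped to make it positive)
  edge (0, 0)→(10, 14): d=(10,14) right/bottom  bias=-1
  edge (10, 14)→(8, 18): d=(-2,4) right/bottom  bias=-1
  edge (8, 18)→(0, 0): d=(-8,-18) top-left  bias=+0
    (1,2)@(3, 5): e=[8,46,14] → █
    (2,2)@(5, 5): e=[-20,38,50] → ·
    (1,3)@(3, 7): e=[28,42,-2] → ·
    (2,3)@(5, 7): e=[0,34,34] → ·  [on edge]
    (2,4)@(5, 9): e=[20,30,18] → █
    (3,4)@(7, 9): e=[-8,22,54] → ·
    (2,5)@(5, 11): e=[40,26,2] → █
    (3,5)@(7, 11): e=[12,18,38] → █
    (4,5)@(9, 11): e=[-16,10,74] → ·
    (2,6)@(5, 13): e=[60,22,-14] → ·
    (3,6)@(7, 13): e=[32,14,22] → █
    (4,6)@(9, 13): e=[4,6,58] → █
  covered (8 px):
    · · · · · · · ·
    · · · · · · · ·
    · █ · · · · · ·
    · · · · · · · ·
    · · █ · · · · ·
    · · █ █ · · · ·
    · · · █ █ · · ·
    · · · █ █ · · ·
    · · · · · · · ·
T2:
  2·area = 96
  edge (0, 14)→(0, 2): d=(0,-12) top-left  bias=+0
  edge (0, 2)→(8, 0): d=(8,-2) top-left  bias=+0
  edge (8, 0)→(0, 14): d=(-8,14) right/bottom  bias=-1
    (2,0)@(5, 1): e=[60,2,34] → █
    (3,0)@(7, 1): e=[84,6,6] → █
    (4,0)@(9, 1): e=[108,10,-22] → ·
    (0,1)@(1, 3): e=[12,10,74] → █
    (1,1)@(3, 3): e=[36,14,46] → █
    (3,1)@(7, 3): e=[84,22,-10] → ·
    (0,2)@(1, 5): e=[12,26,58] → █
    (3,2)@(7, 5): e=[84,38,-26] → ·
    (0,3)@(1, 7): e=[12,42,42] → █
    (2,3)@(5, 7): e=[60,50,-14] → ·
    (0,4)@(1, 9): e=[12,58,26] → █
    (1,4)@(3, 9): e=[36,62,-2] → ·
  covered (12 px):
    · · █ █ · · · ·
    █ █ █ · · · · ·
    █ █ █ · · · · ·
    █ █ · · · · · ·
    █ · · · · · · ·
    █ · · · · · · ·
    · · · · · · · ·
    · · · · · · · ·
    · · · · · · · ·
T3:
  2·area = 48  (B↔C swapped to make it positive)
  edge (0, 6)→(14, 0): d=(14,-6) top-left  bias=+0
  edge (14, 0)→(8, 6): d=(-6,6) right/bottom  bias=-1
  edge (8, 6)→(0, 6): d=(-8,0) right/bottom  bias=-1
    (6,0)@(13, 1): e=[8,0,40] → ·  [on edge]
    (3,1)@(7, 3): e=[0,24,24] → █  [on edge]
    (4,1)@(9, 3): e=[12,12,24] → █
    (5,1)@(11, 3): e=[24,0,24] → ·  [on edge]
    (1,2)@(3, 5): e=[4,36,8] → █
    (2,2)@(5, 5): e=[16,24,8] → █
    (4,2)@(9, 5): e=[40,0,8] → ·  [on edge]
    (1,3)@(3, 7): e=[32,24,-8] → ·
    (2,3)@(5, 7): e=[44,12,-8] → ·
    (3,3)@(7, 7): e=[56,0,-8] → ·  [on edge]
    (2,4)@(5, 9): e=[72,0,-24] → ·  [on edge]
    (1,5)@(3, 11): e=[88,0,-40] → ·  [on edge]
    (0,6)@(1, 13): e=[104,0,-56] → ·  [on edge]
  covered (5 px):
    · · · · · · · ·
    · · · █ █ · · ·
    · █ █ █ · · · ·
    · · · · · · · ·
    · · · · · · · ·
    · · · · · · · ·
    · · · · · · · ·
    · · · · · · · ·
    · · · · · · · ·

Result: [14,46,36]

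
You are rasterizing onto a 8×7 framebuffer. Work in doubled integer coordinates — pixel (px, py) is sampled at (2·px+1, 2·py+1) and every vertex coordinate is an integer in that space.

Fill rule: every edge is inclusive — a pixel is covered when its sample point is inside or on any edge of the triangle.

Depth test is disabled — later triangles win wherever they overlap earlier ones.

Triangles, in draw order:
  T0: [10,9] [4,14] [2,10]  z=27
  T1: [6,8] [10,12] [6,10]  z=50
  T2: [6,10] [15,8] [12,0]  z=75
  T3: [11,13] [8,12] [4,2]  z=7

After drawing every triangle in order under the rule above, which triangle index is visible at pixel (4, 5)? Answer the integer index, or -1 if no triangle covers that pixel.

T0:
  2·area = 34
  edge (10, 9)→(4, 14): d=(-6,5) inclusive
  edge (4, 14)→(2, 10): d=(-2,-4) inclusive
  edge (2, 10)→(10, 9): d=(8,-1) inclusive
    (1,5)@(3, 11): e=[23,2,9] → X
    (2,5)@(5, 11): e=[13,10,11] → X
    (3,5)@(7, 11): e=[3,18,13] → X
    (4,5)@(9, 11): e=[-7,26,15] → .
    (1,6)@(3, 13): e=[11,-2,25] → .
    (2,6)@(5, 13): e=[1,6,27] → X
    (3,6)@(7, 13): e=[-9,14,29] → .
  covered (4 px):
    . . . . . . . .
    . . . . . . . .
    . . . . . . . .
    . . . . . . . .
    . . . . . . . .
    . X X X . . . .
    . . X . . . . .
T1:
  2·area = 8
  edge (6, 8)→(10, 12): d=(4,4) inclusive
  edge (10, 12)→(6, 10): d=(-4,-2) inclusive
  edge (6, 10)→(6, 8): d=(0,-2) inclusive
    (0,1)@(1, 3): e=[0,18,-10] → .  [on edge]
    (1,2)@(3, 5): e=[0,14,-6] → .  [on edge]
    (2,3)@(5, 7): e=[0,10,-2] → .  [on edge]
    (3,4)@(7, 9): e=[0,6,2] → X  [on edge]
    (4,4)@(9, 9): e=[-8,10,6] → .
    (3,5)@(7, 11): e=[8,-2,2] → .
    (4,5)@(9, 11): e=[0,2,6] → X  [on edge]
    (5,5)@(11, 11): e=[-8,6,10] → .
    (4,6)@(9, 13): e=[8,-6,6] → .
    (5,6)@(11, 13): e=[0,-2,10] → .  [on edge]
  covered (2 px):
    . . . . . . . .
    . . . . . . . .
    . . . . . . . .
    . . . . . . . .
    . . . X . . . .
    . . . . X . . .
    . . . . . . . .
T2:
  2·area = 78  (B↔C swapped to make it positive)
  edge (6, 10)→(12, 0): d=(6,-10) inclusive
  edge (12, 0)→(15, 8): d=(3,8) inclusive
  edge (15, 8)→(6, 10): d=(-9,2) inclusive
    (5,1)@(11, 3): e=[8,17,53] → X
    (6,1)@(13, 3): e=[28,1,49] → X
    (7,1)@(15, 3): e=[48,-15,45] → .
    (4,2)@(9, 5): e=[0,39,39] → X  [on edge]
    (7,2)@(15, 5): e=[60,-9,27] → .
    (4,3)@(9, 7): e=[12,45,21] → X
    (7,3)@(15, 7): e=[72,-3,9] → .
    (3,4)@(7, 9): e=[4,67,7] → X
    (5,4)@(11, 9): e=[44,35,-1] → .
    (6,4)@(13, 9): e=[64,19,-5] → .
    (3,5)@(7, 11): e=[16,73,-11] → .
    (4,5)@(9, 11): e=[36,57,-15] → .
  covered (10 px):
    . . . . . . . .
    . . . . . X X .
    . . . . X X X .
    . . . . X X X .
    . . . X X . . .
    . . . . . . . .
    . . . . . . . .
T3:
  2·area = 26
  edge (11, 13)→(8, 12): d=(-3,-1) inclusive
  edge (8, 12)→(4, 2): d=(-4,-10) inclusive
  edge (4, 2)→(11, 13): d=(7,11) inclusive
    (3,3)@(7, 7): e=[14,10,2] → X
    (4,3)@(9, 7): e=[16,30,-20] → .
    (3,4)@(7, 9): e=[8,2,16] → X
    (4,4)@(9, 9): e=[10,22,-6] → .
    (2,5)@(5, 11): e=[0,-26,52] → .  [on edge]
    (3,5)@(7, 11): e=[2,-6,30] → .
    (4,5)@(9, 11): e=[4,14,8] → X
    (5,5)@(11, 11): e=[6,34,-14] → .
    (4,6)@(9, 13): e=[-2,6,22] → .
    (5,6)@(11, 13): e=[0,26,0] → X  [on edge]
    (6,6)@(13, 13): e=[2,46,-22] → .
  covered (4 px):
    . . . . . . . .
    . . . . . . . .
    . . . . . . . .
    . . . X . . . .
    . . . X . . . .
    . . . . X . . .
    . . . . . X . .

Z-buffer (winner per pixel, '.' = empty):
  . . . . . . . .
  . . . . . 2 2 .
  . . . . 2 2 2 .
  . . . 3 2 2 2 .
  . . . 3 2 . . .
  . 0 0 0 3 . . .
  . . 0 . . 3 . .

Answer: 3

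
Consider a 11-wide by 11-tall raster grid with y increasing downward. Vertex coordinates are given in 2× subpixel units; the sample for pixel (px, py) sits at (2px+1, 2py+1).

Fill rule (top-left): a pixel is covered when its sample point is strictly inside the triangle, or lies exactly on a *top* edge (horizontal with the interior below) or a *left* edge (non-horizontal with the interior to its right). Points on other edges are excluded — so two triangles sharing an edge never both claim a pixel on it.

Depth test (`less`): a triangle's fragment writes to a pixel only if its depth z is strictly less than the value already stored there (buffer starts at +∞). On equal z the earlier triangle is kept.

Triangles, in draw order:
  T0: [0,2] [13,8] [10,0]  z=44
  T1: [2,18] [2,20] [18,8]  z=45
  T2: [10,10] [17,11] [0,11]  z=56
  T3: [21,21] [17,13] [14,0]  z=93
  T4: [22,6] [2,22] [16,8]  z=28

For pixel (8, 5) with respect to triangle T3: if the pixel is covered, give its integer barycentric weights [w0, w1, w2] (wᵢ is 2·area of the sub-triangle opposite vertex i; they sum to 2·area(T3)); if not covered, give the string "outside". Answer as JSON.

T0:
  2·area = 86  (B↔C swapped to make it positive)
  edge (0, 2)→(10, 0): d=(10,-2) top-left  bias=+0
  edge (10, 0)→(13, 8): d=(3,8) right/bottom  bias=-1
  edge (13, 8)→(0, 2): d=(-13,-6) top-left  bias=+0
    (2,0)@(5, 1): e=[0,43,43] → █  [on edge]
    (3,0)@(7, 1): e=[4,27,55] → █
    (4,0)@(9, 1): e=[8,11,67] → █
    (5,0)@(11, 1): e=[12,-5,79] → ·
    (1,1)@(3, 3): e=[16,65,5] → █
    (5,1)@(11, 3): e=[32,1,53] → █
    (6,1)@(13, 3): e=[36,-15,65] → ·
    (1,2)@(3, 5): e=[36,71,-21] → ·
    (2,2)@(5, 5): e=[40,55,-9] → ·
    (3,2)@(7, 5): e=[44,39,3] → █
    (6,2)@(13, 5): e=[56,-9,39] → ·
    (3,3)@(7, 7): e=[64,45,-23] → ·
  covered (12 px):
    · · █ █ █ · · · · · ·
    · █ █ █ █ █ · · · · ·
    · · · █ █ █ · · · · ·
    · · · · · █ · · · · ·
    · · · · · · · · · · ·
    · · · · · · · · · · ·
    · · · · · · · · · · ·
    · · · · · · · · · · ·
    · · · · · · · · · · ·
    · · · · · · · · · · ·
    · · · · · · · · · · ·
T1:
  2·area = 32  (B↔C swapped to make it positive)
  edge (2, 18)→(18, 8): d=(16,-10) top-left  bias=+0
  edge (18, 8)→(2, 20): d=(-16,12) right/bottom  bias=-1
  edge (2, 20)→(2, 18): d=(0,-2) top-left  bias=+0
    (5,6)@(11, 13): e=[10,4,18] → █
    (6,6)@(13, 13): e=[30,-20,22] → ·
    (3,7)@(7, 15): e=[2,20,10] → █
    (4,7)@(9, 15): e=[22,-4,14] → ·
    (5,7)@(11, 15): e=[42,-28,18] → ·
    (2,8)@(5, 17): e=[14,12,6] → █
    (3,8)@(7, 17): e=[34,-12,10] → ·
    (1,9)@(3, 19): e=[26,4,2] → █
    (2,9)@(5, 19): e=[46,-20,6] → ·
    (1,10)@(3, 21): e=[58,-28,2] → ·
  covered (4 px):
    · · · · · · · · · · ·
    · · · · · · · · · · ·
    · · · · · · · · · · ·
    · · · · · · · · · · ·
    · · · · · · · · · · ·
    · · · · · · · · · · ·
    · · · · · █ · · · · ·
    · · · █ · · · · · · ·
    · · █ · · · · · · · ·
    · █ · · · · · · · · ·
    · · · · · · · · · · ·
T2:
  2·area = 17
  edge (10, 10)→(17, 11): d=(7,1) right/bottom  bias=-1
  edge (17, 11)→(0, 11): d=(-17,0) right/bottom  bias=-1
  edge (0, 11)→(10, 10): d=(10,-1) top-left  bias=+0
    (1,4)@(3, 9): e=[0,34,-17] → ·  [on edge]
    (0,5)@(1, 11): e=[16,0,1] → ·  [on edge]
    (1,5)@(3, 11): e=[14,0,3] → ·  [on edge]
    (2,5)@(5, 11): e=[12,0,5] → ·  [on edge]
    (3,5)@(7, 11): e=[10,0,7] → ·  [on edge]
    (4,5)@(9, 11): e=[8,0,9] → ·  [on edge]
    (5,5)@(11, 11): e=[6,0,11] → ·  [on edge]
    (6,5)@(13, 11): e=[4,0,13] → ·  [on edge]
    (7,5)@(15, 11): e=[2,0,15] → ·  [on edge]
    (8,5)@(17, 11): e=[0,0,17] → ·  [on edge]
    (9,5)@(19, 11): e=[-2,0,19] → ·  [on edge]
    (10,5)@(21, 11): e=[-4,0,21] → ·  [on edge]
  covered (0 px):
    · · · · · · · · · · ·
    · · · · · · · · · · ·
    · · · · · · · · · · ·
    · · · · · · · · · · ·
    · · · · · · · · · · ·
    · · · · · · · · · · ·
    · · · · · · · · · · ·
    · · · · · · · · · · ·
    · · · · · · · · · · ·
    · · · · · · · · · · ·
    · · · · · · · · · · ·
T3:
  2·area = 28
  edge (21, 21)→(17, 13): d=(-4,-8) top-left  bias=+0
  edge (17, 13)→(14, 0): d=(-3,-13) top-left  bias=+0
  edge (14, 0)→(21, 21): d=(7,21) right/bottom  bias=-1
    (5,0)@(11, 1): e=[0,-42,70] → ·  [on edge]
    (7,1)@(15, 3): e=[24,4,0] → ·  [on edge]
    (6,2)@(13, 5): e=[0,-28,56] → ·  [on edge]
    (7,4)@(15, 9): e=[0,-14,42] → ·  [on edge]
    (8,4)@(17, 9): e=[16,12,0] → ·  [on edge]
    (8,5)@(17, 11): e=[8,6,14] → █
    (9,5)@(19, 11): e=[24,32,-28] → ·
    (8,6)@(17, 13): e=[0,0,28] → █  [on edge]
    (9,6)@(19, 13): e=[16,26,-14] → ·
    (8,7)@(17, 15): e=[-8,-6,42] → ·
    (9,7)@(19, 15): e=[8,20,0] → ·  [on edge]
    (9,8)@(19, 17): e=[0,14,14] → █  [on edge]
    (10,10)@(21, 21): e=[0,28,0] → ·  [on edge]
  covered (3 px):
    · · · · · · · · · · ·
    · · · · · · · · · · ·
    · · · · · · · · · · ·
    · · · · · · · · · · ·
    · · · · · · · · · · ·
    · · · · · · · · █ · ·
    · · · · · · · · █ · ·
    · · · · · · · · · · ·
    · · · · · · · · · █ ·
    · · · · · · · · · · ·
    · · · · · · · · · · ·
T4:
  2·area = 56
  edge (22, 6)→(2, 22): d=(-20,16) right/bottom  bias=-1
  edge (2, 22)→(16, 8): d=(14,-14) top-left  bias=+0
  edge (16, 8)→(22, 6): d=(6,-2) top-left  bias=+0
    (10,1)@(21, 3): e=[76,0,-20] → ·  [on edge]
    (9,2)@(19, 5): e=[68,0,-12] → ·  [on edge]
    (8,3)@(17, 7): e=[60,0,-4] → ·  [on edge]
    (9,3)@(19, 7): e=[28,28,0] → █  [on edge]
    (10,3)@(21, 7): e=[-4,56,4] → ·
    (6,4)@(13, 9): e=[84,-28,0] → ·  [on edge]
    (7,4)@(15, 9): e=[52,0,4] → █  [on edge]
    (8,4)@(17, 9): e=[20,28,8] → █
    (9,4)@(19, 9): e=[-12,56,12] → ·
    (3,5)@(7, 11): e=[140,-84,0] → ·  [on edge]
    (6,5)@(13, 11): e=[44,0,12] → █  [on edge]
    (8,5)@(17, 11): e=[-20,56,20] → ·
    (0,6)@(1, 13): e=[196,-140,0] → ·  [on edge]
    (5,6)@(11, 13): e=[36,0,20] → █  [on edge]
    (4,7)@(9, 15): e=[28,0,28] → █  [on edge]
    (3,8)@(7, 17): e=[20,0,36] → █  [on edge]
    (2,9)@(5, 19): e=[12,0,44] → █  [on edge]
    (1,10)@(3, 21): e=[4,0,52] → █  [on edge]
  covered (11 px):
    · · · · · · · · · · ·
    · · · · · · · · · · ·
    · · · · · · · · · · ·
    · · · · · · · · · █ ·
    · · · · · · · █ █ · ·
    · · · · · · █ █ · · ·
    · · · · · █ █ · · · ·
    · · · · █ · · · · · ·
    · · · █ · · · · · · ·
    · · █ · · · · · · · ·
    · █ · · · · · · · · ·

Answer: [6,14,8]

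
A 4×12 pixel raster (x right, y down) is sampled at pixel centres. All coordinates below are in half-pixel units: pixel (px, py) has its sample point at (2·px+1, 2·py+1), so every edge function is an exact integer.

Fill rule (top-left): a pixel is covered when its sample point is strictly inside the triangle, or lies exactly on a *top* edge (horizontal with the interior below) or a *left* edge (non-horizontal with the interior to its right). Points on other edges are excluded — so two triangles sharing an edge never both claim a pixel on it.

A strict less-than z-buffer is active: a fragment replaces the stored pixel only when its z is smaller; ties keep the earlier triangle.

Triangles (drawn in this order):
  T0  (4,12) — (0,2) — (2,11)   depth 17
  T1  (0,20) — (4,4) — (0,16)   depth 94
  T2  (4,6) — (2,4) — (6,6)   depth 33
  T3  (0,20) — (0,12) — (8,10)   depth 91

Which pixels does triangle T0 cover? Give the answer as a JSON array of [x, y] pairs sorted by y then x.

T0:
  2·area = 16  (B↔C swapped to make it positive)
  edge (4, 12)→(2, 11): d=(-2,-1) top-left  bias=+0
  edge (2, 11)→(0, 2): d=(-2,-9) top-left  bias=+0
  edge (0, 2)→(4, 12): d=(4,10) right/bottom  bias=-1
    (0,2)@(1, 5): e=[11,3,2] → X
    (1,2)@(3, 5): e=[13,21,-18] → .
    (0,3)@(1, 7): e=[7,-1,10] → .
    (1,5)@(3, 11): e=[1,9,6] → X
    (2,5)@(5, 11): e=[3,27,-14] → .
    (1,6)@(3, 13): e=[-3,5,14] → .
  covered (2 px):
    . . . .
    . . . .
    X . . .
    . . . .
    . . . .
    . X . .
    . . . .
    . . . .
    . . . .
    . . . .
    . . . .
    . . . .
T1:
  2·area = 16  (B↔C swapped to make it positive)
  edge (0, 20)→(0, 16): d=(0,-4) top-left  bias=+0
  edge (0, 16)→(4, 4): d=(4,-12) top-left  bias=+0
  edge (4, 4)→(0, 20): d=(-4,16) right/bottom  bias=-1
    (2,0)@(5, 1): e=[20,0,-4] → .  [on edge]
    (1,3)@(3, 7): e=[12,0,4] → X  [on edge]
    (2,3)@(5, 7): e=[20,24,-28] → .
    (1,4)@(3, 9): e=[12,8,-4] → .
    (0,6)@(1, 13): e=[4,0,12] → X  [on edge]
    (1,6)@(3, 13): e=[12,24,-20] → .
    (0,7)@(1, 15): e=[4,8,4] → X
    (1,7)@(3, 15): e=[12,32,-28] → .
    (0,8)@(1, 17): e=[4,16,-4] → .
  covered (3 px):
    . . . .
    . . . .
    . . . .
    . X . .
    . . . .
    . . . .
    X . . .
    X . . .
    . . . .
    . . . .
    . . . .
    . . . .
T2:
  2·area = 4
  edge (4, 6)→(2, 4): d=(-2,-2) top-left  bias=+0
  edge (2, 4)→(6, 6): d=(4,2) right/bottom  bias=-1
  edge (6, 6)→(4, 6): d=(-2,0) right/bottom  bias=-1
    (0,1)@(1, 3): e=[0,-2,6] → .  [on edge]
    (1,2)@(3, 5): e=[0,2,2] → X  [on edge]
    (2,2)@(5, 5): e=[4,-2,2] → .
    (1,3)@(3, 7): e=[-4,10,-2] → .
    (2,3)@(5, 7): e=[0,6,-2] → .  [on edge]
    (3,4)@(7, 9): e=[0,10,-6] → .  [on edge]
  covered (1 px):
    . . . .
    . . . .
    . X . .
    . . . .
    . . . .
    . . . .
    . . . .
    . . . .
    . . . .
    . . . .
    . . . .
    . . . .
T3:
  2·area = 64
  edge (0, 20)→(0, 12): d=(0,-8) top-left  bias=+0
  edge (0, 12)→(8, 10): d=(8,-2) top-left  bias=+0
  edge (8, 10)→(0, 20): d=(-8,10) right/bottom  bias=-1
    (2,5)@(5, 11): e=[40,2,22] → X
    (3,5)@(7, 11): e=[56,6,2] → X
    (0,6)@(1, 13): e=[8,10,46] → X
    (1,6)@(3, 13): e=[24,14,26] → X
    (3,6)@(7, 13): e=[56,22,-14] → .
    (0,7)@(1, 15): e=[8,26,30] → X
    (2,7)@(5, 15): e=[40,34,-10] → .
    (0,8)@(1, 17): e=[8,42,14] → X
    (1,8)@(3, 17): e=[24,46,-6] → .
    (0,9)@(1, 19): e=[8,58,-2] → .
  covered (8 px):
    . . . .
    . . . .
    . . . .
    . . . .
    . . . .
    . . X X
    X X X .
    X X . .
    X . . .
    . . . .
    . . . .
    . . . .

Answer: [[0,2],[1,5]]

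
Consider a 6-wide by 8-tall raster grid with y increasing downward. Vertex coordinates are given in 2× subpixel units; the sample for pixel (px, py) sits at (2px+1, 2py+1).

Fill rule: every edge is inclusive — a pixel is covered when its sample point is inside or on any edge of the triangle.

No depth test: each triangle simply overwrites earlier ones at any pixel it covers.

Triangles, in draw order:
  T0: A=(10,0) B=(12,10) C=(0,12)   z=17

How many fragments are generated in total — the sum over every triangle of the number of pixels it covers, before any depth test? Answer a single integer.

T0:
  2·area = 124
  edge (10, 0)→(12, 10): d=(2,10) inclusive
  edge (12, 10)→(0, 12): d=(-12,2) inclusive
  edge (0, 12)→(10, 0): d=(10,-12) inclusive
    (4,1)@(9, 3): e=[16,90,18] → X
    (5,1)@(11, 3): e=[-4,86,42] → .
    (3,2)@(7, 5): e=[40,70,14] → X
    (5,2)@(11, 5): e=[0,62,62] → X  [on edge]
    (2,3)@(5, 7): e=[64,50,10] → X
    (1,4)@(3, 9): e=[88,30,6] → X
    (0,5)@(1, 11): e=[112,10,2] → X
    (3,5)@(7, 11): e=[52,-2,74] → .
    (4,5)@(9, 11): e=[32,-6,98] → .
    (5,5)@(11, 11): e=[12,-10,122] → .
    (0,6)@(1, 13): e=[116,-14,22] → .
    (1,6)@(3, 13): e=[96,-18,46] → .
  covered (16 px):
    . . . . . .
    . . . . X .
    . . . X X X
    . . X X X X
    . X X X X X
    X X X . . .
    . . . . . .
    . . . . . .

Final: 16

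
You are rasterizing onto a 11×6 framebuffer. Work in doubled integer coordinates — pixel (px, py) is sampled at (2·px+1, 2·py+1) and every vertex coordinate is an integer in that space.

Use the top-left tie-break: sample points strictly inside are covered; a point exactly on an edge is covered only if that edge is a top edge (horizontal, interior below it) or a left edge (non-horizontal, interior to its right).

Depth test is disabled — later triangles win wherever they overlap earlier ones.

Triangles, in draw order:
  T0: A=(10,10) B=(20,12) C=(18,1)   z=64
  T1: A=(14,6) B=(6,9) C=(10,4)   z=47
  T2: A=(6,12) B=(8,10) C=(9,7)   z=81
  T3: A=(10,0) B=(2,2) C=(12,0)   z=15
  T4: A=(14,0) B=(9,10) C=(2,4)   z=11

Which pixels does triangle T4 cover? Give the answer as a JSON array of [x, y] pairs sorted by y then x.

T0:
  2·area = 106  (B↔C swapped to make it positive)
  edge (10, 10)→(18, 1): d=(8,-9) top-left  bias=+0
  edge (18, 1)→(20, 12): d=(2,11) right/bottom  bias=-1
  edge (20, 12)→(10, 10): d=(-10,-2) top-left  bias=+0
    (8,1)@(17, 3): e=[7,15,84] → █
    (9,1)@(19, 3): e=[25,-7,88] → ·
    (7,2)@(15, 5): e=[5,41,60] → █
    (9,2)@(19, 5): e=[41,-3,68] → ·
    (6,3)@(13, 7): e=[3,67,36] → █
    (9,3)@(19, 7): e=[57,1,48] → █
    (10,3)@(21, 7): e=[75,-21,52] → ·
    (2,4)@(5, 9): e=[-53,159,0] → ·  [on edge]
    (5,4)@(11, 9): e=[1,93,12] → █
    (10,4)@(21, 9): e=[91,-17,32] → ·
    (5,5)@(11, 11): e=[17,97,-8] → ·
    (6,5)@(13, 11): e=[35,75,-4] → ·
    (7,5)@(15, 11): e=[53,53,0] → █  [on edge]
  covered (15 px):
    · · · · · · · · · · ·
    · · · · · · · · █ · ·
    · · · · · · · █ █ · ·
    · · · · · · █ █ █ █ ·
    · · · · · █ █ █ █ █ ·
    · · · · · · · █ █ █ ·
T1:
  2·area = 28
  edge (14, 6)→(6, 9): d=(-8,3) right/bottom  bias=-1
  edge (6, 9)→(10, 4): d=(4,-5) top-left  bias=+0
  edge (10, 4)→(14, 6): d=(4,2) right/bottom  bias=-1
    (5,2)@(11, 5): e=[17,9,2] → █
    (6,2)@(13, 5): e=[11,19,-2] → ·
    (4,3)@(9, 7): e=[7,7,14] → █
    (6,3)@(13, 7): e=[-5,27,6] → ·
    (4,4)@(9, 9): e=[-9,15,22] → ·
    (5,4)@(11, 9): e=[-15,25,18] → ·
  covered (3 px):
    · · · · · · · · · · ·
    · · · · · · · · · · ·
    · · · · · █ · · · · ·
    · · · · █ █ · · · · ·
    · · · · · · · · · · ·
    · · · · · · · · · · ·
T2:
  2·area = 4  (B↔C swapped to make it positive)
  edge (6, 12)→(9, 7): d=(3,-5) top-left  bias=+0
  edge (9, 7)→(8, 10): d=(-1,3) right/bottom  bias=-1
  edge (8, 10)→(6, 12): d=(-2,2) right/bottom  bias=-1
    (5,0)@(11, 1): e=[-8,0,12] → ·  [on edge]
    (8,0)@(17, 1): e=[22,-18,0] → ·  [on edge]
    (7,1)@(15, 3): e=[18,-14,0] → ·  [on edge]
    (6,2)@(13, 5): e=[14,-10,0] → ·  [on edge]
    (4,3)@(9, 7): e=[0,0,4] → ·  [on edge]
    (5,3)@(11, 7): e=[10,-6,0] → ·  [on edge]
    (4,4)@(9, 9): e=[6,-2,0] → ·  [on edge]
    (3,5)@(7, 11): e=[2,2,0] → ·  [on edge]
  covered (0 px):
    · · · · · · · · · · ·
    · · · · · · · · · · ·
    · · · · · · · · · · ·
    · · · · · · · · · · ·
    · · · · · · · · · · ·
    · · · · · · · · · · ·
T3:
  2·area = 4  (B↔C swapped to make it positive)
  edge (10, 0)→(12, 0): d=(2,0) top-left  bias=+0
  edge (12, 0)→(2, 2): d=(-10,2) right/bottom  bias=-1
  edge (2, 2)→(10, 0): d=(8,-2) top-left  bias=+0
    (3,0)@(7, 1): e=[2,0,2] → ·  [on edge]
  covered (0 px):
    · · · · · · · · · · ·
    · · · · · · · · · · ·
    · · · · · · · · · · ·
    · · · · · · · · · · ·
    · · · · · · · · · · ·
    · · · · · · · · · · ·
T4:
  2·area = 100
  edge (14, 0)→(9, 10): d=(-5,10) right/bottom  bias=-1
  edge (9, 10)→(2, 4): d=(-7,-6) top-left  bias=+0
  edge (2, 4)→(14, 0): d=(12,-4) top-left  bias=+0
    (5,0)@(11, 1): e=[25,75,0] → █  [on edge]
    (6,0)@(13, 1): e=[5,87,8] → █
    (7,0)@(15, 1): e=[-15,99,16] → ·
    (2,1)@(5, 3): e=[75,25,0] → █  [on edge]
    (3,1)@(7, 3): e=[55,37,8] → █
    (4,1)@(9, 3): e=[35,49,16] → █
    (6,1)@(13, 3): e=[-5,73,32] → ·
    (2,2)@(5, 5): e=[65,11,24] → █
    (6,2)@(13, 5): e=[-15,59,56] → ·
    (2,3)@(5, 7): e=[55,-3,48] → ·
    (3,3)@(7, 7): e=[35,9,56] → █
    (5,3)@(11, 7): e=[-5,33,72] → ·
  covered (13 px):
    · · · · · █ █ · · · ·
    · · █ █ █ █ · · · · ·
    · · █ █ █ █ · · · · ·
    · · · █ █ · · · · · ·
    · · · · █ · · · · · ·
    · · · · · · · · · · ·

Result: [[5,0],[6,0],[2,1],[3,1],[4,1],[5,1],[2,2],[3,2],[4,2],[5,2],[3,3],[4,3],[4,4]]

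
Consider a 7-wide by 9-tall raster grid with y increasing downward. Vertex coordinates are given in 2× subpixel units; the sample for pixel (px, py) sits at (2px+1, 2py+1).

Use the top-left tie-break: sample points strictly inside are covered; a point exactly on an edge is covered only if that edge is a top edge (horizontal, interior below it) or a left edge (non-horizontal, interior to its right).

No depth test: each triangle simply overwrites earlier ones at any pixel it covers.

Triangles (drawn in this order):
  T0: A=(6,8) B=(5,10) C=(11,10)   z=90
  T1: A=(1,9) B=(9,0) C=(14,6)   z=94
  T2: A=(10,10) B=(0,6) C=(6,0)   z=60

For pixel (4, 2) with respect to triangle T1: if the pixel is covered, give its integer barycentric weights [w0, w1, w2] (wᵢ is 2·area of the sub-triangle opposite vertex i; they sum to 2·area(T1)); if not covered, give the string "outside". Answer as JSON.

T0:
  2·area = 12  (B↔C swapped to make it positive)
  edge (6, 8)→(11, 10): d=(5,2) right/bottom  bias=-1
  edge (11, 10)→(5, 10): d=(-6,0) right/bottom  bias=-1
  edge (5, 10)→(6, 8): d=(1,-2) top-left  bias=+0
    (3,4)@(7, 9): e=[3,6,3] → #
    (4,4)@(9, 9): e=[-1,6,7] → ·
    (3,5)@(7, 11): e=[13,-6,5] → ·
  covered (1 px):
    · · · · · · ·
    · · · · · · ·
    · · · · · · ·
    · · · · · · ·
    · · · # · · ·
    · · · · · · ·
    · · · · · · ·
    · · · · · · ·
    · · · · · · ·
T1:
  2·area = 93
  edge (1, 9)→(9, 0): d=(8,-9) top-left  bias=+0
  edge (9, 0)→(14, 6): d=(5,6) right/bottom  bias=-1
  edge (14, 6)→(1, 9): d=(-13,3) right/bottom  bias=-1
    (4,0)@(9, 1): e=[8,5,80] → #
    (5,0)@(11, 1): e=[26,-7,74] → ·
    (3,1)@(7, 3): e=[6,27,60] → #
    (5,1)@(11, 3): e=[42,3,48] → #
    (6,1)@(13, 3): e=[60,-9,42] → ·
    (2,2)@(5, 5): e=[4,49,40] → #
    (6,2)@(13, 5): e=[76,1,16] → #
    (1,3)@(3, 7): e=[2,71,20] → #
    (5,3)@(11, 7): e=[74,23,-4] → ·
    (6,3)@(13, 7): e=[92,11,-10] → ·
    (0,4)@(1, 9): e=[0,93,0] → ·  [on edge]
    (1,4)@(3, 9): e=[18,81,-6] → ·
  covered (13 px):
    · · · · # · ·
    · · · # # # ·
    · · # # # # #
    · # # # # · ·
    · · · · · · ·
    · · · · · · ·
    · · · · · · ·
    · · · · · · ·
    · · · · · · ·
T2:
  2·area = 84
  edge (10, 10)→(0, 6): d=(-10,-4) top-left  bias=+0
  edge (0, 6)→(6, 0): d=(6,-6) top-left  bias=+0
  edge (6, 0)→(10, 10): d=(4,10) right/bottom  bias=-1
    (2,0)@(5, 1): e=[70,0,14] → #  [on edge]
    (3,0)@(7, 1): e=[78,12,-6] → ·
    (1,1)@(3, 3): e=[42,0,42] → #  [on edge]
    (3,1)@(7, 3): e=[58,24,2] → #
    (4,1)@(9, 3): e=[66,36,-18] → ·
    (0,2)@(1, 5): e=[14,0,70] → #  [on edge]
    (4,2)@(9, 5): e=[46,48,-10] → ·
    (0,3)@(1, 7): e=[-6,12,78] → ·
    (1,3)@(3, 7): e=[2,24,58] → #
    (4,3)@(9, 7): e=[26,60,-2] → ·
    (1,4)@(3, 9): e=[-18,36,66] → ·
    (2,4)@(5, 9): e=[-10,48,46] → ·
  covered (12 px):
    · · # · · · ·
    · # # # · · ·
    # # # # · · ·
    · # # # · · ·
    · · · · # · ·
    · · · · · · ·
    · · · · · · ·
    · · · · · · ·
    · · · · · · ·

Final: [25,28,40]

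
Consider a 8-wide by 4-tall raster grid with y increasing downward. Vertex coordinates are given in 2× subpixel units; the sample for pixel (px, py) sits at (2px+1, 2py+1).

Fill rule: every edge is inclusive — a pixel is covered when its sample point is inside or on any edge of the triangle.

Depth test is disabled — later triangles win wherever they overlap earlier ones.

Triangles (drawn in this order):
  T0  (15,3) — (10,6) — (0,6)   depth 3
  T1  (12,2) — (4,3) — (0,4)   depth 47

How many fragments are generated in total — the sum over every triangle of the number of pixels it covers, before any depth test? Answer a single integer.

T0:
  2·area = 30
  edge (15, 3)→(10, 6): d=(-5,3) inclusive
  edge (10, 6)→(0, 6): d=(-10,0) inclusive
  edge (0, 6)→(15, 3): d=(15,-3) inclusive
    (7,1)@(15, 3): e=[0,30,0] → X  [on edge]
    (2,2)@(5, 5): e=[20,10,0] → X  [on edge]
    (3,2)@(7, 5): e=[14,10,6] → X
    (4,2)@(9, 5): e=[8,10,12] → X
    (5,2)@(11, 5): e=[2,10,18] → X
    (6,2)@(13, 5): e=[-4,10,24] → .
    (7,2)@(15, 5): e=[-10,10,30] → .
    (2,3)@(5, 7): e=[10,-10,30] → .
    (3,3)@(7, 7): e=[4,-10,36] → .
    (4,3)@(9, 7): e=[-2,-10,42] → .
    (5,3)@(11, 7): e=[-8,-10,48] → .
  covered (5 px):
    . . . . . . . .
    . . . . . . . X
    . . X X X X . .
    . . . . . . . .
T1:
  2·area = 4  (B↔C swapped to make it positive)
  edge (12, 2)→(0, 4): d=(-12,2) inclusive
  edge (0, 4)→(4, 3): d=(4,-1) inclusive
  edge (4, 3)→(12, 2): d=(8,-1) inclusive
    (2,1)@(5, 3): e=[2,1,1] → X
    (3,1)@(7, 3): e=[-2,3,3] → .
    (2,2)@(5, 5): e=[-22,9,17] → .
  covered (1 px):
    . . . . . . . .
    . . X . . . . .
    . . . . . . . .
    . . . . . . . .

Final: 6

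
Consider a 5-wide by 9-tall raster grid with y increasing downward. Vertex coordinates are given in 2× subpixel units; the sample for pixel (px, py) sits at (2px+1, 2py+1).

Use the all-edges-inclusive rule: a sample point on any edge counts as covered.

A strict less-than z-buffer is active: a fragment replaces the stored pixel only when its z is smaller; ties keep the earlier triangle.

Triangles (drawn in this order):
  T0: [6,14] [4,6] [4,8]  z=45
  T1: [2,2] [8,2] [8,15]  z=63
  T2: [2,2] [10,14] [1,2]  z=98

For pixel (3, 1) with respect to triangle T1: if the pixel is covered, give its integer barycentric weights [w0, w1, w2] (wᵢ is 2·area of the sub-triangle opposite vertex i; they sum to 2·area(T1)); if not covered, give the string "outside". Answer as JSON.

T0:
  2·area = 4  (B↔C swapped to make it positive)
  edge (6, 14)→(4, 8): d=(-2,-6) inclusive
  edge (4, 8)→(4, 6): d=(0,-2) inclusive
  edge (4, 6)→(6, 14): d=(2,8) inclusive
    (1,2)@(3, 5): e=[0,-2,6] → ·  [on edge]
    (2,5)@(5, 11): e=[0,2,2] → #  [on edge]
    (3,5)@(7, 11): e=[12,6,-14] → ·
    (2,6)@(5, 13): e=[-4,2,6] → ·
    (3,8)@(7, 17): e=[0,6,-2] → ·  [on edge]
  covered (1 px):
    · · · · ·
    · · · · ·
    · · · · ·
    · · · · ·
    · · · · ·
    · · # · ·
    · · · · ·
    · · · · ·
    · · · · ·
T1:
  2·area = 78
  edge (2, 2)→(8, 2): d=(6,0) inclusive
  edge (8, 2)→(8, 15): d=(0,13) inclusive
  edge (8, 15)→(2, 2): d=(-6,-13) inclusive
    (1,1)@(3, 3): e=[6,65,7] → #
    (2,1)@(5, 3): e=[6,39,33] → #
    (3,1)@(7, 3): e=[6,13,59] → #
    (4,1)@(9, 3): e=[6,-13,85] → ·
    (1,2)@(3, 5): e=[18,65,-5] → ·
    (2,2)@(5, 5): e=[18,39,21] → #
    (4,2)@(9, 5): e=[18,-13,73] → ·
    (2,3)@(5, 7): e=[30,39,9] → #
    (4,3)@(9, 7): e=[30,-13,61] → ·
    (2,4)@(5, 9): e=[42,39,-3] → ·
    (3,4)@(7, 9): e=[42,13,23] → #
    (4,4)@(9, 9): e=[42,-13,49] → ·
  covered (9 px):
    · · · · ·
    · # # # ·
    · · # # ·
    · · # # ·
    · · · # ·
    · · · # ·
    · · · · ·
    · · · · ·
    · · · · ·
T2:
  2·area = 12
  edge (2, 2)→(10, 14): d=(8,12) inclusive
  edge (10, 14)→(1, 2): d=(-9,-12) inclusive
  edge (1, 2)→(2, 2): d=(1,0) inclusive
    (2,3)@(5, 7): e=[4,3,5] → #
    (3,3)@(7, 7): e=[-20,27,5] → ·
    (2,4)@(5, 9): e=[20,-15,7] → ·
  covered (1 px):
    · · · · ·
    · · · · ·
    · · · · ·
    · · # · ·
    · · · · ·
    · · · · ·
    · · · · ·
    · · · · ·
    · · · · ·

Result: [13,59,6]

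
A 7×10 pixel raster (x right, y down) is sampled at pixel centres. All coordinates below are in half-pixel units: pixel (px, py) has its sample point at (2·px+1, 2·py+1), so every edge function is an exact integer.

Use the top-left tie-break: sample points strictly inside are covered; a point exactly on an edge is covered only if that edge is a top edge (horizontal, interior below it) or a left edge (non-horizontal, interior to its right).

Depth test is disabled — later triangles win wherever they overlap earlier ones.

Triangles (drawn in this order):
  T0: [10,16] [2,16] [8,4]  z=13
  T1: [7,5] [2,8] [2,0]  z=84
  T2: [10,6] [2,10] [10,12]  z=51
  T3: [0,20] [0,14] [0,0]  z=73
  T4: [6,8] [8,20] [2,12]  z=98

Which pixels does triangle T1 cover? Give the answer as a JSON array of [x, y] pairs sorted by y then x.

T0:
  2·area = 96
  edge (10, 16)→(2, 16): d=(-8,0) right/bottom  bias=-1
  edge (2, 16)→(8, 4): d=(6,-12) top-left  bias=+0
  edge (8, 4)→(10, 16): d=(2,12) right/bottom  bias=-1
    (3,3)@(7, 7): e=[72,6,18] → X
    (4,3)@(9, 7): e=[72,30,-6] → .
    (3,4)@(7, 9): e=[56,18,22] → X
    (4,4)@(9, 9): e=[56,42,-2] → .
    (2,5)@(5, 11): e=[40,6,50] → X
    (4,5)@(9, 11): e=[40,54,2] → X
    (5,5)@(11, 11): e=[40,78,-22] → .
    (2,6)@(5, 13): e=[24,18,54] → X
    (5,6)@(11, 13): e=[24,90,-18] → .
    (1,7)@(3, 15): e=[8,6,82] → X
    (5,7)@(11, 15): e=[8,102,-14] → .
    (1,8)@(3, 17): e=[-8,18,86] → .
  covered (12 px):
    . . . . . . .
    . . . . . . .
    . . . . . . .
    . . . X . . .
    . . . X . . .
    . . X X X . .
    . . X X X . .
    . X X X X . .
    . . . . . . .
    . . . . . . .
T1:
  2·area = 40
  edge (7, 5)→(2, 8): d=(-5,3) right/bottom  bias=-1
  edge (2, 8)→(2, 0): d=(0,-8) top-left  bias=+0
  edge (2, 0)→(7, 5): d=(5,5) right/bottom  bias=-1
    (1,0)@(3, 1): e=[32,8,0] → .  [on edge]
    (1,1)@(3, 3): e=[22,8,10] → X
    (2,1)@(5, 3): e=[16,24,0] → .  [on edge]
    (1,2)@(3, 5): e=[12,8,20] → X
    (2,2)@(5, 5): e=[6,24,10] → X
    (3,2)@(7, 5): e=[0,40,0] → .  [on edge]
    (1,3)@(3, 7): e=[2,8,30] → X
    (2,3)@(5, 7): e=[-4,24,20] → .
    (4,3)@(9, 7): e=[-16,56,0] → .  [on edge]
    (1,4)@(3, 9): e=[-8,8,40] → .
    (5,4)@(11, 9): e=[-32,72,0] → .  [on edge]
    (6,5)@(13, 11): e=[-48,88,0] → .  [on edge]
  covered (4 px):
    . . . . . . .
    . X . . . . .
    . X X . . . .
    . X . . . . .
    . . . . . . .
    . . . . . . .
    . . . . . . .
    . . . . . . .
    . . . . . . .
    . . . . . . .
T2:
  2·area = 48  (B↔C swapped to make it positive)
  edge (10, 6)→(10, 12): d=(0,6) right/bottom  bias=-1
  edge (10, 12)→(2, 10): d=(-8,-2) top-left  bias=+0
  edge (2, 10)→(10, 6): d=(8,-4) top-left  bias=+0
    (4,3)@(9, 7): e=[6,38,4] → X
    (5,3)@(11, 7): e=[-6,42,12] → .
    (2,4)@(5, 9): e=[30,14,4] → X
    (3,4)@(7, 9): e=[18,18,12] → X
    (5,4)@(11, 9): e=[-6,26,28] → .
    (2,5)@(5, 11): e=[30,-2,20] → .
    (3,5)@(7, 11): e=[18,2,28] → X
    (5,5)@(11, 11): e=[-6,10,44] → .
    (3,6)@(7, 13): e=[18,-14,44] → .
    (4,6)@(9, 13): e=[6,-10,52] → .
  covered (6 px):
    . . . . . . .
    . . . . . . .
    . . . . . . .
    . . . . X . .
    . . X X X . .
    . . . X X . .
    . . . . . . .
    . . . . . . .
    . . . . . . .
    . . . . . . .
T3:
  degenerate (2·area = 0) — covers nothing
T4:
  2·area = 56
  edge (6, 8)→(8, 20): d=(2,12) right/bottom  bias=-1
  edge (8, 20)→(2, 12): d=(-6,-8) top-left  bias=+0
  edge (2, 12)→(6, 8): d=(4,-4) top-left  bias=+0
    (6,0)@(13, 1): e=[-98,154,0] → .  [on edge]
    (5,1)@(11, 3): e=[-70,126,0] → .  [on edge]
    (4,2)@(9, 5): e=[-42,98,0] → .  [on edge]
    (3,3)@(7, 7): e=[-14,70,0] → .  [on edge]
    (2,4)@(5, 9): e=[14,42,0] → X  [on edge]
    (3,4)@(7, 9): e=[-10,58,8] → .
    (1,5)@(3, 11): e=[42,14,0] → X  [on edge]
    (3,5)@(7, 11): e=[-6,46,16] → .
    (0,6)@(1, 13): e=[70,-14,0] → .  [on edge]
    (1,6)@(3, 13): e=[46,2,8] → X
    (3,6)@(7, 13): e=[-2,34,24] → .
    (1,7)@(3, 15): e=[50,-10,16] → .
  covered (8 px):
    . . . . . . .
    . . . . . . .
    . . . . . . .
    . . . . . . .
    . . X . . . .
    . X X . . . .
    . X X . . . .
    . . X X . . .
    . . . X . . .
    . . . . . . .

Final: [[1,1],[1,2],[2,2],[1,3]]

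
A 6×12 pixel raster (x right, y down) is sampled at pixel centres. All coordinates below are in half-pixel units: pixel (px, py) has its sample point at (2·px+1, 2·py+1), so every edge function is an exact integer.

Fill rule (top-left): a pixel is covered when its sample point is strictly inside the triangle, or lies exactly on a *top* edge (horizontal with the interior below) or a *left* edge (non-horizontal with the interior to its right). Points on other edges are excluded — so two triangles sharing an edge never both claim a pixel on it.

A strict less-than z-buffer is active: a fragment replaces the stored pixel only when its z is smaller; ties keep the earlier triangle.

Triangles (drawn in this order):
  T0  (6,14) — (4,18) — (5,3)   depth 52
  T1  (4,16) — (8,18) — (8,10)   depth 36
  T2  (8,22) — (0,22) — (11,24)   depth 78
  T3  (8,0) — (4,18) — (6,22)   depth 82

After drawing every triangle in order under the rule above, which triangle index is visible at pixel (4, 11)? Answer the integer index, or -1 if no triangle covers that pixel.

T0:
  2·area = 26
  edge (6, 14)→(4, 18): d=(-2,4) right/bottom  bias=-1
  edge (4, 18)→(5, 3): d=(1,-15) top-left  bias=+0
  edge (5, 3)→(6, 14): d=(1,11) right/bottom  bias=-1
    (2,1)@(5, 3): e=[26,0,0] → .  [on edge]
    (2,2)@(5, 5): e=[22,2,2] → X
    (3,2)@(7, 5): e=[14,32,-20] → .
    (2,3)@(5, 7): e=[18,4,4] → X
    (3,3)@(7, 7): e=[10,34,-18] → .
    (2,4)@(5, 9): e=[14,6,6] → X
    (3,4)@(7, 9): e=[6,36,-16] → .
    (2,5)@(5, 11): e=[10,8,8] → X
    (3,5)@(7, 11): e=[2,38,-14] → .
    (2,6)@(5, 13): e=[6,10,10] → X
    (3,6)@(7, 13): e=[-2,40,-12] → .
    (2,7)@(5, 15): e=[2,12,12] → X
  covered (6 px):
    . . . . . .
    . . . . . .
    . . X . . .
    . . X . . .
    . . X . . .
    . . X . . .
    . . X . . .
    . . X . . .
    . . . . . .
    . . . . . .
    . . . . . .
    . . . . . .
T1:
  2·area = 32  (B↔C swapped to make it positive)
  edge (4, 16)→(8, 10): d=(4,-6) top-left  bias=+0
  edge (8, 10)→(8, 18): d=(0,8) right/bottom  bias=-1
  edge (8, 18)→(4, 16): d=(-4,-2) top-left  bias=+0
    (3,6)@(7, 13): e=[6,8,18] → X
    (4,6)@(9, 13): e=[18,-8,22] → .
    (2,7)@(5, 15): e=[2,24,6] → X
    (4,7)@(9, 15): e=[26,-8,14] → .
    (2,8)@(5, 17): e=[10,24,-2] → .
    (3,8)@(7, 17): e=[22,8,2] → X
    (4,8)@(9, 17): e=[34,-8,6] → .
    (3,9)@(7, 19): e=[30,8,-6] → .
  covered (4 px):
    . . . . . .
    . . . . . .
    . . . . . .
    . . . . . .
    . . . . . .
    . . . . . .
    . . . X . .
    . . X X . .
    . . . X . .
    . . . . . .
    . . . . . .
    . . . . . .
T2:
  2·area = 16  (B↔C swapped to make it positive)
  edge (8, 22)→(11, 24): d=(3,2) right/bottom  bias=-1
  edge (11, 24)→(0, 22): d=(-11,-2) top-left  bias=+0
  edge (0, 22)→(8, 22): d=(8,0) top-left  bias=+0
    (3,11)@(7, 23): e=[5,3,8] → X
    (4,11)@(9, 23): e=[1,7,8] → X
    (5,11)@(11, 23): e=[-3,11,8] → .
  covered (2 px):
    . . . . . .
    . . . . . .
    . . . . . .
    . . . . . .
    . . . . . .
    . . . . . .
    . . . . . .
    . . . . . .
    . . . . . .
    . . . . . .
    . . . . . .
    . . . X X .
T3:
  2·area = 52  (B↔C swapped to make it positive)
  edge (8, 0)→(6, 22): d=(-2,22) right/bottom  bias=-1
  edge (6, 22)→(4, 18): d=(-2,-4) top-left  bias=+0
  edge (4, 18)→(8, 0): d=(4,-18) top-left  bias=+0
    (3,2)@(7, 5): e=[12,38,2] → X
    (4,2)@(9, 5): e=[-32,46,38] → .
    (3,3)@(7, 7): e=[8,34,10] → X
    (4,3)@(9, 7): e=[-36,42,46] → .
    (3,4)@(7, 9): e=[4,30,18] → X
    (4,4)@(9, 9): e=[-40,38,54] → .
    (3,5)@(7, 11): e=[0,26,26] → .  [on edge]
    (2,7)@(5, 15): e=[36,10,6] → X
    (3,7)@(7, 15): e=[-8,18,42] → .
    (2,8)@(5, 17): e=[32,6,14] → X
    (3,8)@(7, 17): e=[-12,14,50] → .
    (2,9)@(5, 19): e=[28,2,22] → X
  covered (6 px):
    . . . . . .
    . . . . . .
    . . . X . .
    . . . X . .
    . . . X . .
    . . . . . .
    . . . . . .
    . . X . . .
    . . X . . .
    . . X . . .
    . . . . . .
    . . . . . .

Z-buffer (winner per pixel, '.' = empty):
  . . . . . .
  . . . . . .
  . . 0 3 . .
  . . 0 3 . .
  . . 0 3 . .
  . . 0 . . .
  . . 0 1 . .
  . . 1 1 . .
  . . 3 1 . .
  . . 3 . . .
  . . . . . .
  . . . 2 2 .

Result: 2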